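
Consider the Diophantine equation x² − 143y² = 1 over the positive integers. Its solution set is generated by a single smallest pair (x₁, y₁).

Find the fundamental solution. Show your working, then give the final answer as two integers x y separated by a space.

d=143: √d = [11; 1,22] (ℓ=2, even), read p_1/q_1
step 0: (11, 1)  from 11·(1,0) + (0,1)
step 1: (12, 1)  from 1·(11,1) + (1,0)
(x₁, y₁) = (12, 1);  12² − 143·1² = 1 ✓

12 1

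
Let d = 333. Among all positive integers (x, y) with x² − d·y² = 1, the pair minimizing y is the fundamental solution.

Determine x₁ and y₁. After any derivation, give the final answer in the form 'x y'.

√333 = [18; 4,36, …], period ℓ=2 (even) → k=1
a_0=18:  p_0=18·1+0=18,  q_0=18·0+1=1
a_1=4:  p_1=4·18+1=73,  q_1=4·1+0=4
fundamental: x₁=73, y₁=4  (since 5329 − 333·16 = 1)

73 4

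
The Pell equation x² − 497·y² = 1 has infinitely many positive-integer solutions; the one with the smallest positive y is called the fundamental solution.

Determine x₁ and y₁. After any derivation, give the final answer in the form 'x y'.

1201887 53912

[22; 3,2,2,5,6,5,2,2,3,44] for √497; ℓ=10 ⇒ convergent index 9
i=0: a=22 ⇒ p=22, q=1
i=1: a=3 ⇒ p=67, q=3
…
i=4: a=5 ⇒ p=2051, q=92
…
i=7: a=2 ⇒ p=143637, q=6443
i=8: a=2 ⇒ p=352750, q=15823
i=9: a=3 ⇒ p=1201887, q=53912
fundamental: x₁=1201887, y₁=53912  (since 1444532360769 − 497·2906503744 = 1)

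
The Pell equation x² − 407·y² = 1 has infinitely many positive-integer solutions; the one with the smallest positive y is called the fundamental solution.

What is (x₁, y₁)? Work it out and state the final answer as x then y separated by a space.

√407 = [20; 5,1,2,1,5,40, …], period ℓ=6 (even) → k=5
step 0: (20, 1)  from 20·(1,0) + (0,1)
step 1: (101, 5)  from 5·(20,1) + (1,0)
…
step 4: (464, 23)  from 1·(343,17) + (121,6)
step 5: (2663, 132)  from 5·(464,23) + (343,17)
(x₁, y₁) = (2663, 132);  2663² − 407·132² = 1 ✓

2663 132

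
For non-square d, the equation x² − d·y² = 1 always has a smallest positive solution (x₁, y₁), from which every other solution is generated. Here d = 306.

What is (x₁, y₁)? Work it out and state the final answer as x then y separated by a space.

35 2

√306 = [17; 2,34, …], period ℓ=2 (even) → k=1
k=0  a_k=17  p_k/q_k = 17/1
k=1  a_k=2  p_k/q_k = 35/2
fundamental: x₁=35, y₁=2  (since 1225 − 306·4 = 1)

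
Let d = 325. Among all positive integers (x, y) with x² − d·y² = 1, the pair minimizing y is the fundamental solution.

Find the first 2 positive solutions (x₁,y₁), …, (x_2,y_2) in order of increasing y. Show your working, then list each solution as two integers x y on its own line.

√325 → a₀=18, period (36); ℓ=1 odd so k=1
a_0=18:  p_0=18·1+0=18,  q_0=18·0+1=1
a_1=36:  p_1=36·18+1=649,  q_1=36·1+0=36
(x₁, y₁) = (649, 36);  649² − 325·36² = 1 ✓
k=2:  x_2 = 649·649+325·36·36 = 842401,  y_2 = 649·36+36·649 = 46728

649 36
842401 46728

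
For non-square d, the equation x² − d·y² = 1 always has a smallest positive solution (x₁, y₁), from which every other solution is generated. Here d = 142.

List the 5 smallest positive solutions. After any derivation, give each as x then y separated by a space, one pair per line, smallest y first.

143 12
40897 3432
11696399 981540
3345129217 280717008
956695259663 80284082748

d=142: √d = [11; 1,10,1,22] (ℓ=4, even), read p_3/q_3
a_0=11:  p_0=11·1+0=11,  q_0=11·0+1=1
a_1=1:  p_1=1·11+1=12,  q_1=1·1+0=1
a_2=10:  p_2=10·12+11=131,  q_2=10·1+1=11
a_3=1:  p_3=1·131+12=143,  q_3=1·11+1=12
(x₁, y₁) = (143, 12);  143² − 142·12² = 1 ✓
k=2:  x_2 = 143·143+142·12·12 = 40897,  y_2 = 143·12+12·143 = 3432
k=3:  x_3 = 143·40897+142·12·3432 = 11696399,  y_3 = 143·3432+12·40897 = 981540
k=4:  x_4 = 143·11696399+142·12·981540 = 3345129217,  y_4 = 143·981540+12·11696399 = 280717008
k=5:  x_5 = 143·3345129217+142·12·280717008 = 956695259663,  y_5 = 143·280717008+12·3345129217 = 80284082748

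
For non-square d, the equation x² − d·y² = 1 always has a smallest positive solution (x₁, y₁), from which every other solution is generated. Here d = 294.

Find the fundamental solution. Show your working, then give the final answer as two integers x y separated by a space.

d=294: √d = [17; 6,1,4,1,6,34] (ℓ=6, even), read p_5/q_5
i=0: a=17 ⇒ p=17, q=1
i=1: a=6 ⇒ p=103, q=6
i=2: a=1 ⇒ p=120, q=7
…
i=4: a=1 ⇒ p=703, q=41
i=5: a=6 ⇒ p=4801, q=280
fundamental: x₁=4801, y₁=280  (since 23049601 − 294·78400 = 1)

4801 280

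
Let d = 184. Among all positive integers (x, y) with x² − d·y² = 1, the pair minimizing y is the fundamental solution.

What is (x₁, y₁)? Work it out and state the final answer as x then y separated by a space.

√184 → a₀=13, period (1,1,3,2,1,2,1,2,3,1,1,26); ℓ=12 even so k=11
step 0: (13, 1)  from 13·(1,0) + (0,1)
step 1: (14, 1)  from 1·(13,1) + (1,0)
step 2: (27, 2)  from 1·(14,1) + (13,1)
step 3: (95, 7)  from 3·(27,2) + (14,1)
…
step 6: (841, 62)  from 2·(312,23) + (217,16)
…
step 9: (10594, 781)  from 3·(3147,232) + (1153,85)
step 10: (13741, 1013)  from 1·(10594,781) + (3147,232)
step 11: (24335, 1794)  from 1·(13741,1013) + (10594,781)
(x₁, y₁) = (24335, 1794);  24335² − 184·1794² = 1 ✓

24335 1794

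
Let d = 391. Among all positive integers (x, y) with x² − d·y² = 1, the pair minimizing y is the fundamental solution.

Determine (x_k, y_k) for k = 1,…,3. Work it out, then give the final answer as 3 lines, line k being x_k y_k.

d=391: √d = [19; 1,3,2,2,1,…,3,1,38] (ℓ=16, even), read p_15/q_15
k=0  a_k=19  p_k/q_k = 19/1
k=1  a_k=1  p_k/q_k = 20/1
…
k=3  a_k=2  p_k/q_k = 178/9
…
k=9  a_k=2  p_k/q_k = 107747/5449
…
k=11  a_k=1  p_k/q_k = 268013/13554
k=12  a_k=2  p_k/q_k = 696292/35213
k=13  a_k=2  p_k/q_k = 1660597/83980
k=14  a_k=3  p_k/q_k = 5678083/287153
k=15  a_k=1  p_k/q_k = 7338680/371133
fundamental: x₁=7338680, y₁=371133  (since 53856224142400 − 391·137739703689 = 1)
(7338680+371133√391)^2 = 107712448284799 + 5447252648880√391
(7338680+371133√391)^3 = 1580934379957370111960 + 79951288138564985667√391

7338680 371133
107712448284799 5447252648880
1580934379957370111960 79951288138564985667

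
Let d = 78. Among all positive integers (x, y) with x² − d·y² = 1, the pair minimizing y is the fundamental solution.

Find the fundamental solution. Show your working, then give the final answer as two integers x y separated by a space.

53 6

d=78: √d = [8; 1,4,1,16] (ℓ=4, even), read p_3/q_3
k=0  a_k=8  p_k/q_k = 8/1
…
k=2  a_k=4  p_k/q_k = 44/5
k=3  a_k=1  p_k/q_k = 53/6
→ (53, 6).  Check: 53²=2809, 78·6²=2808, difference 1.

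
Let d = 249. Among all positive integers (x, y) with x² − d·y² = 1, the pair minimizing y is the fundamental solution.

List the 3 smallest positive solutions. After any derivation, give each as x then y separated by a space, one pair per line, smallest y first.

√249 → a₀=15, period (1,3,1,1,5,…,3,1,30); ℓ=16 even so k=15
i=0: a=15 ⇒ p=15, q=1
…
i=2: a=3 ⇒ p=63, q=4
…
i=4: a=1 ⇒ p=142, q=9
i=5: a=5 ⇒ p=789, q=50
…
i=8: a=10 ⇒ p=36751, q=2329
i=9: a=3 ⇒ p=113835, q=7214
i=10: a=1 ⇒ p=150586, q=9543
…
i=12: a=1 ⇒ p=1017351, q=64472
i=13: a=1 ⇒ p=1884116, q=119401
i=14: a=3 ⇒ p=6669699, q=422675
i=15: a=1 ⇒ p=8553815, q=542076
→ (8553815, 542076).  Check: 8553815²=73167751054225, 249·542076²=73167751054224, difference 1.
(x_2, y_2) = (8553815·8553815 + 249·542076·542076, 8553815·542076 + 542076·8553815) = (146335502108449, 9273635639880)
(x_3, y_3) = (8553815·146335502108449 + 249·542076·9273635639880, 8553815·9273635639880 + 542076·146335502108449) = (2503453625935556812055, 158649927281879742324)

8553815 542076
146335502108449 9273635639880
2503453625935556812055 158649927281879742324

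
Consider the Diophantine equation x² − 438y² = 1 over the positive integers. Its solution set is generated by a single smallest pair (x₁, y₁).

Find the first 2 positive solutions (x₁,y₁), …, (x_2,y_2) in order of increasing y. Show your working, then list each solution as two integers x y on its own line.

d=438: √d = [20; 1,12,1,40] (ℓ=4, even), read p_3/q_3
i=0: a=20 ⇒ p=20, q=1
…
i=2: a=12 ⇒ p=272, q=13
i=3: a=1 ⇒ p=293, q=14
(x₁, y₁) = (293, 14);  293² − 438·14² = 1 ✓
(293+14√438)^2 = 171697 + 8204√438

293 14
171697 8204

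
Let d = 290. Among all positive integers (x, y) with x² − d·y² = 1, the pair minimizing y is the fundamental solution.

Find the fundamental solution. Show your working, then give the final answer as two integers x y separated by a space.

[17; 34] for √290; ℓ=1 ⇒ convergent index 1
a_0=17:  p_0=17·1+0=17,  q_0=17·0+1=1
a_1=34:  p_1=34·17+1=579,  q_1=34·1+0=34
fundamental: x₁=579, y₁=34  (since 335241 − 290·1156 = 1)

579 34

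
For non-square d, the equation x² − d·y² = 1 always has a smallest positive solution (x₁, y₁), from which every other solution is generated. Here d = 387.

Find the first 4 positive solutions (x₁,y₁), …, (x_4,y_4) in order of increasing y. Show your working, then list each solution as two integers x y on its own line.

3482 177
24248647 1232628
168867574226 8584021215
1175993762661217 59779122508632

√387 → a₀=19, period (1,2,19,2,1,38); ℓ=6 even so k=5
i=0: a=19 ⇒ p=19, q=1
…
i=4: a=2 ⇒ p=2341, q=119
i=5: a=1 ⇒ p=3482, q=177
(x₁, y₁) = (3482, 177);  3482² − 387·177² = 1 ✓
k=2:  x_2 = 3482·3482+387·177·177 = 24248647,  y_2 = 3482·177+177·3482 = 1232628
k=3:  x_3 = 3482·24248647+387·177·1232628 = 168867574226,  y_3 = 3482·1232628+177·24248647 = 8584021215
k=4:  x_4 = 3482·168867574226+387·177·8584021215 = 1175993762661217,  y_4 = 3482·8584021215+177·168867574226 = 59779122508632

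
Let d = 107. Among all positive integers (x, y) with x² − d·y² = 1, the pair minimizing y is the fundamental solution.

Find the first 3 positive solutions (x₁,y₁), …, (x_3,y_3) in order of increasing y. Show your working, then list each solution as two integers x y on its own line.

√107 → a₀=10, period (2,1,9,1,2,20); ℓ=6 even so k=5
i=0: a=10 ⇒ p=10, q=1
…
i=3: a=9 ⇒ p=300, q=29
i=4: a=1 ⇒ p=331, q=32
i=5: a=2 ⇒ p=962, q=93
→ (962, 93).  Check: 962²=925444, 107·93²=925443, difference 1.
(x_2, y_2) = (962·962 + 107·93·93, 962·93 + 93·962) = (1850887, 178932)
(x_3, y_3) = (962·1850887 + 107·93·178932, 962·178932 + 93·1850887) = (3561105626, 344265075)

962 93
1850887 178932
3561105626 344265075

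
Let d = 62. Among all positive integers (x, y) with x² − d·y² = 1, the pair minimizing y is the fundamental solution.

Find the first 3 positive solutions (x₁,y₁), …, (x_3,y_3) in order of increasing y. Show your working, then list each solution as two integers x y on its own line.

√62 = [7; 1,6,1,14, …], period ℓ=4 (even) → k=3
step 0: (7, 1)  from 7·(1,0) + (0,1)
step 1: (8, 1)  from 1·(7,1) + (1,0)
step 2: (55, 7)  from 6·(8,1) + (7,1)
step 3: (63, 8)  from 1·(55,7) + (8,1)
(x₁, y₁) = (63, 8);  63² − 62·8² = 1 ✓
n=2: (63,8)∘(63,8) = (63·63+62·8·8, 63·8+8·63) = (7937,1008)
n=3: (7937,1008)∘(63,8) = (63·7937+62·8·1008, 63·1008+8·7937) = (999999,127000)

63 8
7937 1008
999999 127000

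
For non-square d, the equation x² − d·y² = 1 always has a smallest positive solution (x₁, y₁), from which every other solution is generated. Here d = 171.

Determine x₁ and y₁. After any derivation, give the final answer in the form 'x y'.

170 13

[13; 13,26] for √171; ℓ=2 ⇒ convergent index 1
a_0=13:  p_0=13·1+0=13,  q_0=13·0+1=1
a_1=13:  p_1=13·13+1=170,  q_1=13·1+0=13
→ (170, 13).  Check: 170²=28900, 171·13²=28899, difference 1.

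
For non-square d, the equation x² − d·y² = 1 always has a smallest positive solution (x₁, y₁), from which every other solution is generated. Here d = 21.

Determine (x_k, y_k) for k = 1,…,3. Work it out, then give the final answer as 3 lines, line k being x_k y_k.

55 12
6049 1320
665335 145188

[4; 1,1,2,1,1,8] for √21; ℓ=6 ⇒ convergent index 5
a_0=4:  p_0=4·1+0=4,  q_0=4·0+1=1
…
a_4=1:  p_4=1·23+9=32,  q_4=1·5+2=7
a_5=1:  p_5=1·32+23=55,  q_5=1·7+5=12
fundamental: x₁=55, y₁=12  (since 3025 − 21·144 = 1)
(55+12√21)^2 = 6049 + 1320√21
(55+12√21)^3 = 665335 + 145188√21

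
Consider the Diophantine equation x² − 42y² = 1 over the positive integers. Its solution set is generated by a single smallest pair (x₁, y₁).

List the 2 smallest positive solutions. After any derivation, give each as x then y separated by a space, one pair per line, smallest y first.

13 2
337 52

√42 = [6; 2,12, …], period ℓ=2 (even) → k=1
i=0: a=6 ⇒ p=6, q=1
i=1: a=2 ⇒ p=13, q=2
(x₁, y₁) = (13, 2);  13² − 42·2² = 1 ✓
n=2: (13,2)∘(13,2) = (13·13+42·2·2, 13·2+2·13) = (337,52)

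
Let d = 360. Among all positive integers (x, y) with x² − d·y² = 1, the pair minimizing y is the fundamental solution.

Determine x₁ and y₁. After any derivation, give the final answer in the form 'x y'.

19 1

√360 → a₀=18, period (1,36); ℓ=2 even so k=1
i=0: a=18 ⇒ p=18, q=1
i=1: a=1 ⇒ p=19, q=1
(x₁, y₁) = (19, 1);  19² − 360·1² = 1 ✓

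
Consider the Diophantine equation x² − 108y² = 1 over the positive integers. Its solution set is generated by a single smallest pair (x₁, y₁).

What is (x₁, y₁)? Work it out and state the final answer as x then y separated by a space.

1351 130

d=108: √d = [10; 2,1,1,4,1,1,2,20] (ℓ=8, even), read p_7/q_7
i=0: a=10 ⇒ p=10, q=1
i=1: a=2 ⇒ p=21, q=2
…
i=3: a=1 ⇒ p=52, q=5
i=4: a=4 ⇒ p=239, q=23
i=5: a=1 ⇒ p=291, q=28
i=6: a=1 ⇒ p=530, q=51
i=7: a=2 ⇒ p=1351, q=130
→ (1351, 130).  Check: 1351²=1825201, 108·130²=1825200, difference 1.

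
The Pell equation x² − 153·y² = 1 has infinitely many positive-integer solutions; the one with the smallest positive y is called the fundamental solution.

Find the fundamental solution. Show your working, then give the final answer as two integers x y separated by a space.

√153 → a₀=12, period (2,1,2,2,2,1,2,24); ℓ=8 even so k=7
k=0  a_k=12  p_k/q_k = 12/1
…
k=6  a_k=1  p_k/q_k = 804/65
k=7  a_k=2  p_k/q_k = 2177/176
fundamental: x₁=2177, y₁=176  (since 4739329 − 153·30976 = 1)

2177 176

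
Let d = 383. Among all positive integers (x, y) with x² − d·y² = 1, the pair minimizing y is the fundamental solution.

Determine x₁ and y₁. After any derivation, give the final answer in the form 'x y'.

d=383: √d = [19; 1,1,3,19,3,1,1,38] (ℓ=8, even), read p_7/q_7
step 0: (19, 1)  from 19·(1,0) + (0,1)
step 1: (20, 1)  from 1·(19,1) + (1,0)
step 2: (39, 2)  from 1·(20,1) + (19,1)
step 3: (137, 7)  from 3·(39,2) + (20,1)
step 4: (2642, 135)  from 19·(137,7) + (39,2)
step 5: (8063, 412)  from 3·(2642,135) + (137,7)
step 6: (10705, 547)  from 1·(8063,412) + (2642,135)
step 7: (18768, 959)  from 1·(10705,547) + (8063,412)
fundamental: x₁=18768, y₁=959  (since 352237824 − 383·919681 = 1)

18768 959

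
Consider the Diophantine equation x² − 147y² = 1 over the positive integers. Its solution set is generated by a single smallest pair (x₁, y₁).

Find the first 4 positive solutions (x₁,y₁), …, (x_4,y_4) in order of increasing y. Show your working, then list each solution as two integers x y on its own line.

√147 → a₀=12, period (8,24); ℓ=2 even so k=1
a_0=12:  p_0=12·1+0=12,  q_0=12·0+1=1
a_1=8:  p_1=8·12+1=97,  q_1=8·1+0=8
fundamental: x₁=97, y₁=8  (since 9409 − 147·64 = 1)
n=2: (97,8)∘(97,8) = (97·97+147·8·8, 97·8+8·97) = (18817,1552)
n=3: (18817,1552)∘(97,8) = (97·18817+147·8·1552, 97·1552+8·18817) = (3650401,301080)
n=4: (3650401,301080)∘(97,8) = (97·3650401+147·8·301080, 97·301080+8·3650401) = (708158977,58407968)

97 8
18817 1552
3650401 301080
708158977 58407968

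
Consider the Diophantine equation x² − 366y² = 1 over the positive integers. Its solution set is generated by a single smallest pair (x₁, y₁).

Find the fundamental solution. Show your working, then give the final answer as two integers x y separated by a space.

[19; 7,1,1,1,2,12,2,1,1,1,7,38] for √366; ℓ=12 ⇒ convergent index 11
step 0: (19, 1)  from 19·(1,0) + (0,1)
…
step 2: (153, 8)  from 1·(134,7) + (19,1)
…
step 4: (440, 23)  from 1·(287,15) + (153,8)
…
step 9: (74554, 3897)  from 1·(44499,2326) + (30055,1571)
step 10: (119053, 6223)  from 1·(74554,3897) + (44499,2326)
step 11: (907925, 47458)  from 7·(119053,6223) + (74554,3897)
→ (907925, 47458).  Check: 907925²=824327805625, 366·47458²=824327805624, difference 1.

907925 47458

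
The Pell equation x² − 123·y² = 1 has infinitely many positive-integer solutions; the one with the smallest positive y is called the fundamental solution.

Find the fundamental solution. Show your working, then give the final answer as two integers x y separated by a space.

d=123: √d = [11; 11,22] (ℓ=2, even), read p_1/q_1
i=0: a=11 ⇒ p=11, q=1
i=1: a=11 ⇒ p=122, q=11
(x₁, y₁) = (122, 11);  122² − 123·11² = 1 ✓

122 11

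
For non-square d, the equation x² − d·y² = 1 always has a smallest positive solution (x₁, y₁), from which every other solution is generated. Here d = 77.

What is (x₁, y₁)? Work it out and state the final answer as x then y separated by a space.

351 40

√77 = [8; 1,3,2,3,1,16, …], period ℓ=6 (even) → k=5
step 0: (8, 1)  from 8·(1,0) + (0,1)
step 1: (9, 1)  from 1·(8,1) + (1,0)
…
step 3: (79, 9)  from 2·(35,4) + (9,1)
step 4: (272, 31)  from 3·(79,9) + (35,4)
step 5: (351, 40)  from 1·(272,31) + (79,9)
fundamental: x₁=351, y₁=40  (since 123201 − 77·1600 = 1)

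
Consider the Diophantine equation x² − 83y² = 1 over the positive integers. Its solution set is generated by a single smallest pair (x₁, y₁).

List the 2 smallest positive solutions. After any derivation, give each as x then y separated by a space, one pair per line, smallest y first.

82 9
13447 1476

d=83: √d = [9; 9,18] (ℓ=2, even), read p_1/q_1
i=0: a=9 ⇒ p=9, q=1
i=1: a=9 ⇒ p=82, q=9
fundamental: x₁=82, y₁=9  (since 6724 − 83·81 = 1)
n=2: (82,9)∘(82,9) = (82·82+83·9·9, 82·9+9·82) = (13447,1476)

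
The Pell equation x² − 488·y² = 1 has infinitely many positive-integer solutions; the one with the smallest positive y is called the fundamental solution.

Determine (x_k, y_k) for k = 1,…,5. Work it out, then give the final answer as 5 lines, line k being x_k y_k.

243 11
118097 5346
57394899 2598145
27893802817 1262693124
13556330774163 613666260119

√488 → a₀=22, period (11,44); ℓ=2 even so k=1
a_0=22:  p_0=22·1+0=22,  q_0=22·0+1=1
a_1=11:  p_1=11·22+1=243,  q_1=11·1+0=11
(x₁, y₁) = (243, 11);  243² − 488·11² = 1 ✓
(x_2, y_2) = (243·243 + 488·11·11, 243·11 + 11·243) = (118097, 5346)
(x_3, y_3) = (243·118097 + 488·11·5346, 243·5346 + 11·118097) = (57394899, 2598145)
(x_4, y_4) = (243·57394899 + 488·11·2598145, 243·2598145 + 11·57394899) = (27893802817, 1262693124)
(x_5, y_5) = (243·27893802817 + 488·11·1262693124, 243·1262693124 + 11·27893802817) = (13556330774163, 613666260119)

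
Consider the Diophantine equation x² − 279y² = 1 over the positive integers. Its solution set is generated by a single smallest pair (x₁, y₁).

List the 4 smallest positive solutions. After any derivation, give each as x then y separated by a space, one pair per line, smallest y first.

1520 91
4620799 276640
14047227440 840985509
42703566796801 2556595670720

[16; 1,2,2,1,2,2,1,32] for √279; ℓ=8 ⇒ convergent index 7
i=0: a=16 ⇒ p=16, q=1
i=1: a=1 ⇒ p=17, q=1
i=2: a=2 ⇒ p=50, q=3
…
i=5: a=2 ⇒ p=451, q=27
i=6: a=2 ⇒ p=1069, q=64
i=7: a=1 ⇒ p=1520, q=91
(x₁, y₁) = (1520, 91);  1520² − 279·91² = 1 ✓
(x_2, y_2) = (1520·1520 + 279·91·91, 1520·91 + 91·1520) = (4620799, 276640)
(x_3, y_3) = (1520·4620799 + 279·91·276640, 1520·276640 + 91·4620799) = (14047227440, 840985509)
(x_4, y_4) = (1520·14047227440 + 279·91·840985509, 1520·840985509 + 91·14047227440) = (42703566796801, 2556595670720)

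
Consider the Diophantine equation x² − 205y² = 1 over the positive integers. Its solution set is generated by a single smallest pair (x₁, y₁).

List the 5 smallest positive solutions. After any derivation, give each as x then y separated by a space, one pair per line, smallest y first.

39689 2772
3150433441 220035816
250075105640009 17466002999676
19850461732342200961 1386416385888245712
1575689951139784122242249 110050959861571165127460

[14; 3,6,1,4,1,6,3,28] for √205; ℓ=8 ⇒ convergent index 7
k=0  a_k=14  p_k/q_k = 14/1
k=1  a_k=3  p_k/q_k = 43/3
…
k=4  a_k=4  p_k/q_k = 1532/107
…
k=6  a_k=6  p_k/q_k = 12614/881
k=7  a_k=3  p_k/q_k = 39689/2772
→ (39689, 2772).  Check: 39689²=1575216721, 205·2772²=1575216720, difference 1.
(x_2, y_2) = (39689·39689 + 205·2772·2772, 39689·2772 + 2772·39689) = (3150433441, 220035816)
(x_3, y_3) = (39689·3150433441 + 205·2772·220035816, 39689·220035816 + 2772·3150433441) = (250075105640009, 17466002999676)
(x_4, y_4) = (39689·250075105640009 + 205·2772·17466002999676, 39689·17466002999676 + 2772·250075105640009) = (19850461732342200961, 1386416385888245712)
(x_5, y_5) = (39689·19850461732342200961 + 205·2772·1386416385888245712, 39689·1386416385888245712 + 2772·19850461732342200961) = (1575689951139784122242249, 110050959861571165127460)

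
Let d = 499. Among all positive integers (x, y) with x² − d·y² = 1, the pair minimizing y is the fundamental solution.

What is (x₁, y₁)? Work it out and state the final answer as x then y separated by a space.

√499 → a₀=22, period (2,1,21,1,2,44); ℓ=6 even so k=5
a_0=22:  p_0=22·1+0=22,  q_0=22·0+1=1
a_1=2:  p_1=2·22+1=45,  q_1=2·1+0=2
a_2=1:  p_2=1·45+22=67,  q_2=1·2+1=3
…
a_4=1:  p_4=1·1452+67=1519,  q_4=1·65+3=68
a_5=2:  p_5=2·1519+1452=4490,  q_5=2·68+65=201
(x₁, y₁) = (4490, 201);  4490² − 499·201² = 1 ✓

4490 201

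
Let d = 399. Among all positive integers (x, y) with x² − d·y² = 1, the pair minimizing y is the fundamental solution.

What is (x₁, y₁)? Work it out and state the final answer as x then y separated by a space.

20 1

[19; 1,38] for √399; ℓ=2 ⇒ convergent index 1
i=0: a=19 ⇒ p=19, q=1
i=1: a=1 ⇒ p=20, q=1
fundamental: x₁=20, y₁=1  (since 400 − 399·1 = 1)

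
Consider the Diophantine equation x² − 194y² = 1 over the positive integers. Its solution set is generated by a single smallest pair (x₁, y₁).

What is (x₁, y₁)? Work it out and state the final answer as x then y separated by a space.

√194 → a₀=13, period (1,12,1,26); ℓ=4 even so k=3
i=0: a=13 ⇒ p=13, q=1
…
i=2: a=12 ⇒ p=181, q=13
i=3: a=1 ⇒ p=195, q=14
fundamental: x₁=195, y₁=14  (since 38025 − 194·196 = 1)

195 14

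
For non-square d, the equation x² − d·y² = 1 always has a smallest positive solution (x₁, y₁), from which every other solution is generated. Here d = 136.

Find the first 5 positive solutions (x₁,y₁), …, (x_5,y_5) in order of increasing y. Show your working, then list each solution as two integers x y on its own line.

√136 → a₀=11, period (1,1,1,22); ℓ=4 even so k=3
i=0: a=11 ⇒ p=11, q=1
i=1: a=1 ⇒ p=12, q=1
i=2: a=1 ⇒ p=23, q=2
i=3: a=1 ⇒ p=35, q=3
(x₁, y₁) = (35, 3);  35² − 136·3² = 1 ✓
(x_2, y_2) = (35·35 + 136·3·3, 35·3 + 3·35) = (2449, 210)
(x_3, y_3) = (35·2449 + 136·3·210, 35·210 + 3·2449) = (171395, 14697)
(x_4, y_4) = (35·171395 + 136·3·14697, 35·14697 + 3·171395) = (11995201, 1028580)
(x_5, y_5) = (35·11995201 + 136·3·1028580, 35·1028580 + 3·11995201) = (839492675, 71985903)

35 3
2449 210
171395 14697
11995201 1028580
839492675 71985903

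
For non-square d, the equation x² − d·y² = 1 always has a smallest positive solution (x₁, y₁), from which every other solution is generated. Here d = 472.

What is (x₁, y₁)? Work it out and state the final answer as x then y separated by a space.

306917 14127

√472 → a₀=21, period (1,2,1,1,1,…,2,1,42); ℓ=14 even so k=13
k=0  a_k=21  p_k/q_k = 21/1
…
k=2  a_k=2  p_k/q_k = 65/3
k=3  a_k=1  p_k/q_k = 87/4
k=4  a_k=1  p_k/q_k = 152/7
…
k=9  a_k=1  p_k/q_k = 30003/1381
k=10  a_k=1  p_k/q_k = 54227/2496
…
k=12  a_k=2  p_k/q_k = 222687/10250
k=13  a_k=1  p_k/q_k = 306917/14127
→ (306917, 14127).  Check: 306917²=94198044889, 472·14127²=94198044888, difference 1.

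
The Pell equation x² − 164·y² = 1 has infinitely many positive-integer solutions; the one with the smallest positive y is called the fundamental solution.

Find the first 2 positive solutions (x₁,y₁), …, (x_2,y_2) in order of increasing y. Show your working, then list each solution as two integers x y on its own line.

[12; 1,4,6,4,1,24] for √164; ℓ=6 ⇒ convergent index 5
k=0  a_k=12  p_k/q_k = 12/1
…
k=4  a_k=4  p_k/q_k = 1652/129
k=5  a_k=1  p_k/q_k = 2049/160
fundamental: x₁=2049, y₁=160  (since 4198401 − 164·25600 = 1)
(2049+160√164)^2 = 8396801 + 655680√164

2049 160
8396801 655680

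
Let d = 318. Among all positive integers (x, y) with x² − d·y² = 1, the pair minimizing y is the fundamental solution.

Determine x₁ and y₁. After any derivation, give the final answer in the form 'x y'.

107 6

[17; 1,4,1,34] for √318; ℓ=4 ⇒ convergent index 3
i=0: a=17 ⇒ p=17, q=1
i=1: a=1 ⇒ p=18, q=1
i=2: a=4 ⇒ p=89, q=5
i=3: a=1 ⇒ p=107, q=6
(x₁, y₁) = (107, 6);  107² − 318·6² = 1 ✓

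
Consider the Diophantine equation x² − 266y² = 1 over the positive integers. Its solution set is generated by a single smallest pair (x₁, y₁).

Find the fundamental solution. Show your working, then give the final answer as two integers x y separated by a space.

√266 = [16; 3,4,3,32, …], period ℓ=4 (even) → k=3
step 0: (16, 1)  from 16·(1,0) + (0,1)
step 1: (49, 3)  from 3·(16,1) + (1,0)
step 2: (212, 13)  from 4·(49,3) + (16,1)
step 3: (685, 42)  from 3·(212,13) + (49,3)
→ (685, 42).  Check: 685²=469225, 266·42²=469224, difference 1.

685 42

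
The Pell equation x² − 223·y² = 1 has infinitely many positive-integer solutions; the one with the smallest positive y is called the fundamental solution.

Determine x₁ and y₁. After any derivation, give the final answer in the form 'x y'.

[14; 1,13,1,28] for √223; ℓ=4 ⇒ convergent index 3
k=0  a_k=14  p_k/q_k = 14/1
…
k=2  a_k=13  p_k/q_k = 209/14
k=3  a_k=1  p_k/q_k = 224/15
(x₁, y₁) = (224, 15);  224² − 223·15² = 1 ✓

224 15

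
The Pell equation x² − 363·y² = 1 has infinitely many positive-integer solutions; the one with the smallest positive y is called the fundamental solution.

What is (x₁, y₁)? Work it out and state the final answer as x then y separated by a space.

362 19

d=363: √d = [19; 19,38] (ℓ=2, even), read p_1/q_1
step 0: (19, 1)  from 19·(1,0) + (0,1)
step 1: (362, 19)  from 19·(19,1) + (1,0)
→ (362, 19).  Check: 362²=131044, 363·19²=131043, difference 1.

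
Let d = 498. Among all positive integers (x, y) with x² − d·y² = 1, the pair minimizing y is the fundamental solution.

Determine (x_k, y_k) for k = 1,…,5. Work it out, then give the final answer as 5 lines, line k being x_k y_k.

√498 → a₀=22, period (3,6,22,6,3,44); ℓ=6 even so k=5
k=0  a_k=22  p_k/q_k = 22/1
…
k=2  a_k=6  p_k/q_k = 424/19
k=3  a_k=22  p_k/q_k = 9395/421
k=4  a_k=6  p_k/q_k = 56794/2545
k=5  a_k=3  p_k/q_k = 179777/8056
(x₁, y₁) = (179777, 8056);  179777² − 498·8056² = 1 ✓
n=2: (179777,8056)∘(179777,8056) = (179777·179777+498·8056·8056, 179777·8056+8056·179777) = (64639539457,2896567024)
n=3: (64639539457,2896567024)∘(179777,8056) = (179777·64639539457+498·8056·2896567024, 179777·2896567024+8056·64639539457) = (23241404969742401,1041472259739240)
n=4: (23241404969742401,1041472259739240)∘(179777,8056) = (179777·23241404969742401+498·8056·1041472259739240, 179777·1041472259739240+8056·23241404969742401) = (8356540122426119709697,374465516875386131936)
n=5: (8356540122426119709697,374465516875386131936)∘(179777,8056) = (179777·8356540122426119709697+498·8056·374465516875386131936, 179777·374465516875386131936+8056·8356540122426119709697) = (3004627427155559641130652737,134640574453571113022377304)

179777 8056
64639539457 2896567024
23241404969742401 1041472259739240
8356540122426119709697 374465516875386131936
3004627427155559641130652737 134640574453571113022377304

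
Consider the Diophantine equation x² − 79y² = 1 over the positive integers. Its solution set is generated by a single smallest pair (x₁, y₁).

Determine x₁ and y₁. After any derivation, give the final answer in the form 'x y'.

80 9

√79 = [8; 1,7,1,16, …], period ℓ=4 (even) → k=3
step 0: (8, 1)  from 8·(1,0) + (0,1)
…
step 2: (71, 8)  from 7·(9,1) + (8,1)
step 3: (80, 9)  from 1·(71,8) + (9,1)
fundamental: x₁=80, y₁=9  (since 6400 − 79·81 = 1)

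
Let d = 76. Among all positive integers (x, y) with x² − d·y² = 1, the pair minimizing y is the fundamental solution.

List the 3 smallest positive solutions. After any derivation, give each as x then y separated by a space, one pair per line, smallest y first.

57799 6630
6681448801 766414740
772362118440199 88596011107890

√76 = [8; 1,2,1,1,5,4,5,1,1,2,1,16, …], period ℓ=12 (even) → k=11
a_0=8:  p_0=8·1+0=8,  q_0=8·0+1=1
…
a_5=5:  p_5=5·61+35=340,  q_5=5·7+4=39
a_6=4:  p_6=4·340+61=1421,  q_6=4·39+7=163
…
a_8=1:  p_8=1·7445+1421=8866,  q_8=1·854+163=1017
a_9=1:  p_9=1·8866+7445=16311,  q_9=1·1017+854=1871
a_10=2:  p_10=2·16311+8866=41488,  q_10=2·1871+1017=4759
a_11=1:  p_11=1·41488+16311=57799,  q_11=1·4759+1871=6630
→ (57799, 6630).  Check: 57799²=3340724401, 76·6630²=3340724400, difference 1.
(x_2, y_2) = (57799·57799 + 76·6630·6630, 57799·6630 + 6630·57799) = (6681448801, 766414740)
(x_3, y_3) = (57799·6681448801 + 76·6630·766414740, 57799·766414740 + 6630·6681448801) = (772362118440199, 88596011107890)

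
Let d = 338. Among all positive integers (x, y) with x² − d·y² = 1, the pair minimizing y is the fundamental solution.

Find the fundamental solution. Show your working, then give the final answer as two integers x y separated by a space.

114243 6214

√338 = [18; 2,1,1,2,36, …], period ℓ=5 (odd) → k=9
step 0: (18, 1)  from 18·(1,0) + (0,1)
step 1: (37, 2)  from 2·(18,1) + (1,0)
…
step 6: (17631, 959)  from 2·(8696,473) + (239,13)
step 7: (26327, 1432)  from 1·(17631,959) + (8696,473)
step 8: (43958, 2391)  from 1·(26327,1432) + (17631,959)
step 9: (114243, 6214)  from 2·(43958,2391) + (26327,1432)
fundamental: x₁=114243, y₁=6214  (since 13051463049 − 338·38613796 = 1)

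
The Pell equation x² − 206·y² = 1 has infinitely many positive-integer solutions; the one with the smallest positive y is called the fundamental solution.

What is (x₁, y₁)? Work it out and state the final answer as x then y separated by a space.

59535 4148

d=206: √d = [14; 2,1,5,14,5,1,2,28] (ℓ=8, even), read p_7/q_7
step 0: (14, 1)  from 14·(1,0) + (0,1)
step 1: (29, 2)  from 2·(14,1) + (1,0)
…
step 6: (20998, 1463)  from 1·(17539,1222) + (3459,241)
step 7: (59535, 4148)  from 2·(20998,1463) + (17539,1222)
→ (59535, 4148).  Check: 59535²=3544416225, 206·4148²=3544416224, difference 1.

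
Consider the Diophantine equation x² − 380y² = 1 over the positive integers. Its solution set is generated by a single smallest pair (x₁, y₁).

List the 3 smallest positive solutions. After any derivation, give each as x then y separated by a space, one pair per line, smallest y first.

39 2
3041 156
237159 12166

√380 = [19; 2,38, …], period ℓ=2 (even) → k=1
i=0: a=19 ⇒ p=19, q=1
i=1: a=2 ⇒ p=39, q=2
fundamental: x₁=39, y₁=2  (since 1521 − 380·4 = 1)
n=2: (39,2)∘(39,2) = (39·39+380·2·2, 39·2+2·39) = (3041,156)
n=3: (3041,156)∘(39,2) = (39·3041+380·2·156, 39·156+2·3041) = (237159,12166)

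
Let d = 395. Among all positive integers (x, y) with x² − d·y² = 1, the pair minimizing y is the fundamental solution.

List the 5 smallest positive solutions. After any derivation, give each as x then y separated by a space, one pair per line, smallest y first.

159 8
50561 2544
16078239 808984
5112829441 257254368
1625863683999 81806080040

[19; 1,6,1,38] for √395; ℓ=4 ⇒ convergent index 3
i=0: a=19 ⇒ p=19, q=1
…
i=2: a=6 ⇒ p=139, q=7
i=3: a=1 ⇒ p=159, q=8
(x₁, y₁) = (159, 8);  159² − 395·8² = 1 ✓
(159+8√395)^2 = 50561 + 2544√395
(159+8√395)^3 = 16078239 + 808984√395
(159+8√395)^4 = 5112829441 + 257254368√395
(159+8√395)^5 = 1625863683999 + 81806080040√395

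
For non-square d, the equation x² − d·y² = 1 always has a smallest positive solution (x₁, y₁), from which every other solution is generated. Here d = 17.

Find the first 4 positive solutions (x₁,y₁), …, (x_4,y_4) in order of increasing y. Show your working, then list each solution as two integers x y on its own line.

33 8
2177 528
143649 34840
9478657 2298912

[4; 8] for √17; ℓ=1 ⇒ convergent index 1
k=0  a_k=4  p_k/q_k = 4/1
k=1  a_k=8  p_k/q_k = 33/8
(x₁, y₁) = (33, 8);  33² − 17·8² = 1 ✓
n=2: (33,8)∘(33,8) = (33·33+17·8·8, 33·8+8·33) = (2177,528)
n=3: (2177,528)∘(33,8) = (33·2177+17·8·528, 33·528+8·2177) = (143649,34840)
n=4: (143649,34840)∘(33,8) = (33·143649+17·8·34840, 33·34840+8·143649) = (9478657,2298912)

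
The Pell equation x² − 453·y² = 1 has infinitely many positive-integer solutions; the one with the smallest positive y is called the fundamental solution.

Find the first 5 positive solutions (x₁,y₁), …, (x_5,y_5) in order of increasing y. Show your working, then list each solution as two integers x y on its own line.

1653751 77700
5469784740001 256992905400
18091323967121133751 850004548596233100
59837090203895614338960001 2811391744490881177810800
197911295523547060893371760093751 9298683817686228472822980388500

[21; 3,1,1,10,14,10,1,1,3,42] for √453; ℓ=10 ⇒ convergent index 9
step 0: (21, 1)  from 21·(1,0) + (0,1)
step 1: (64, 3)  from 3·(21,1) + (1,0)
…
step 3: (149, 7)  from 1·(85,4) + (64,3)
step 4: (1575, 74)  from 10·(149,7) + (85,4)
…
step 6: (223565, 10504)  from 10·(22199,1043) + (1575,74)
…
step 8: (469329, 22051)  from 1·(245764,11547) + (223565,10504)
step 9: (1653751, 77700)  from 3·(469329,22051) + (245764,11547)
→ (1653751, 77700).  Check: 1653751²=2734892370001, 453·77700²=2734892370000, difference 1.
(x_2, y_2) = (1653751·1653751 + 453·77700·77700, 1653751·77700 + 77700·1653751) = (5469784740001, 256992905400)
(x_3, y_3) = (1653751·5469784740001 + 453·77700·256992905400, 1653751·256992905400 + 77700·5469784740001) = (18091323967121133751, 850004548596233100)
(x_4, y_4) = (1653751·18091323967121133751 + 453·77700·850004548596233100, 1653751·850004548596233100 + 77700·18091323967121133751) = (59837090203895614338960001, 2811391744490881177810800)
(x_5, y_5) = (1653751·59837090203895614338960001 + 453·77700·2811391744490881177810800, 1653751·2811391744490881177810800 + 77700·59837090203895614338960001) = (197911295523547060893371760093751, 9298683817686228472822980388500)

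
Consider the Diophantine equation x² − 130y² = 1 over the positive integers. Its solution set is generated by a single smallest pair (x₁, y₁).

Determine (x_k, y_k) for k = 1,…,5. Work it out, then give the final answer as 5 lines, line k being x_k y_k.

6499 570
84474001 7408860
1097993058499 96300361710
14271713689896001 1251712094097720
185503733443275162499 16269753702781802850

[11; 2,2,22] for √130; ℓ=3 ⇒ convergent index 5
step 0: (11, 1)  from 11·(1,0) + (0,1)
…
step 2: (57, 5)  from 2·(23,2) + (11,1)
step 3: (1277, 112)  from 22·(57,5) + (23,2)
step 4: (2611, 229)  from 2·(1277,112) + (57,5)
step 5: (6499, 570)  from 2·(2611,229) + (1277,112)
fundamental: x₁=6499, y₁=570  (since 42237001 − 130·324900 = 1)
(6499+570√130)^2 = 84474001 + 7408860√130
(6499+570√130)^3 = 1097993058499 + 96300361710√130
(6499+570√130)^4 = 14271713689896001 + 1251712094097720√130
(6499+570√130)^5 = 185503733443275162499 + 16269753702781802850√130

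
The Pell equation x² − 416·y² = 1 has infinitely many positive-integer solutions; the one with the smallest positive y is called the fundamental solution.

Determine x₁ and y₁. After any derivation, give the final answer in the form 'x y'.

√416 → a₀=20, period (2,1,1,9,1,1,2,40); ℓ=8 even so k=7
k=0  a_k=20  p_k/q_k = 20/1
k=1  a_k=2  p_k/q_k = 41/2
k=2  a_k=1  p_k/q_k = 61/3
…
k=4  a_k=9  p_k/q_k = 979/48
k=5  a_k=1  p_k/q_k = 1081/53
k=6  a_k=1  p_k/q_k = 2060/101
k=7  a_k=2  p_k/q_k = 5201/255
fundamental: x₁=5201, y₁=255  (since 27050401 − 416·65025 = 1)

5201 255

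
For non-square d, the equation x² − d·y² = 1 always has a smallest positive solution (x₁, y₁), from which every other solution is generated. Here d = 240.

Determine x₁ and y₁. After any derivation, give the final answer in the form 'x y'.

√240 = [15; 2,30, …], period ℓ=2 (even) → k=1
step 0: (15, 1)  from 15·(1,0) + (0,1)
step 1: (31, 2)  from 2·(15,1) + (1,0)
→ (31, 2).  Check: 31²=961, 240·2²=960, difference 1.

31 2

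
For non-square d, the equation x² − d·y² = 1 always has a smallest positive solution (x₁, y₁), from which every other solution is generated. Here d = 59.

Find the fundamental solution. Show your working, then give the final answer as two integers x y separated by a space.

d=59: √d = [7; 1,2,7,2,1,14] (ℓ=6, even), read p_5/q_5
step 0: (7, 1)  from 7·(1,0) + (0,1)
…
step 4: (361, 47)  from 2·(169,22) + (23,3)
step 5: (530, 69)  from 1·(361,47) + (169,22)
→ (530, 69).  Check: 530²=280900, 59·69²=280899, difference 1.

530 69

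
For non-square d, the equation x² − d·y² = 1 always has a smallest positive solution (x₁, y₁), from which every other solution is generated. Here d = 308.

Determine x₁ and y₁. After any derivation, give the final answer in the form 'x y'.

√308 = [17; 1,1,4,1,1,34, …], period ℓ=6 (even) → k=5
a_0=17:  p_0=17·1+0=17,  q_0=17·0+1=1
a_1=1:  p_1=1·17+1=18,  q_1=1·1+0=1
a_2=1:  p_2=1·18+17=35,  q_2=1·1+1=2
a_3=4:  p_3=4·35+18=158,  q_3=4·2+1=9
a_4=1:  p_4=1·158+35=193,  q_4=1·9+2=11
a_5=1:  p_5=1·193+158=351,  q_5=1·11+9=20
fundamental: x₁=351, y₁=20  (since 123201 − 308·400 = 1)

351 20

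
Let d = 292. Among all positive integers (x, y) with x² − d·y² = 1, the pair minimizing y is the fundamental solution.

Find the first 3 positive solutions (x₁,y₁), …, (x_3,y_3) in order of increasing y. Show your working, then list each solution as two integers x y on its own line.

2281249 133500
10408194000001 609093483000
47487364308614281249 2778987798000400500

[17; 11,2,1,3,8,3,1,2,11,34] for √292; ℓ=10 ⇒ convergent index 9
k=0  a_k=17  p_k/q_k = 17/1
…
k=4  a_k=3  p_k/q_k = 2136/125
…
k=6  a_k=3  p_k/q_k = 55143/3227
…
k=8  a_k=2  p_k/q_k = 200767/11749
k=9  a_k=11  p_k/q_k = 2281249/133500
(x₁, y₁) = (2281249, 133500);  2281249² − 292·133500² = 1 ✓
k=2:  x_2 = 2281249·2281249+292·133500·133500 = 10408194000001,  y_2 = 2281249·133500+133500·2281249 = 609093483000
k=3:  x_3 = 2281249·10408194000001+292·133500·609093483000 = 47487364308614281249,  y_3 = 2281249·609093483000+133500·10408194000001 = 2778987798000400500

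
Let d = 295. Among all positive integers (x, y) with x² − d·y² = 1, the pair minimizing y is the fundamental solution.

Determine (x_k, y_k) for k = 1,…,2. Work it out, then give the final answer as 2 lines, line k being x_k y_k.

2024999 117900
8201241900001 477494764200

√295 = [17; 5,1,2,3,2,6,2,3,2,1,5,34, …], period ℓ=12 (even) → k=11
i=0: a=17 ⇒ p=17, q=1
i=1: a=5 ⇒ p=86, q=5
i=2: a=1 ⇒ p=103, q=6
…
i=4: a=3 ⇒ p=979, q=57
…
i=6: a=6 ⇒ p=14479, q=843
…
i=9: a=2 ⇒ p=247414, q=14405
i=10: a=1 ⇒ p=355517, q=20699
i=11: a=5 ⇒ p=2024999, q=117900
→ (2024999, 117900).  Check: 2024999²=4100620950001, 295·117900²=4100620950000, difference 1.
n=2: (2024999,117900)∘(2024999,117900) = (2024999·2024999+295·117900·117900, 2024999·117900+117900·2024999) = (8201241900001,477494764200)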